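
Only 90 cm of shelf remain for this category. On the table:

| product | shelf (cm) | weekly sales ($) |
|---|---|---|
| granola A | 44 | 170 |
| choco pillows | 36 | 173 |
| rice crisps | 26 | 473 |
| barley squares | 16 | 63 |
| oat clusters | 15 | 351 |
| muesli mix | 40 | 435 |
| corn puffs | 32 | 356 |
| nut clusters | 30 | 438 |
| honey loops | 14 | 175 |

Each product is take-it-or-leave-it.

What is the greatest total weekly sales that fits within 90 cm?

1437

The ratio ordering already packs tightly: rice crisps + oat clusters + nut clusters + honey loops, 85 cm, 1437.
The spare 5 cm is too small for any remaining product, and no exchange beats 1437.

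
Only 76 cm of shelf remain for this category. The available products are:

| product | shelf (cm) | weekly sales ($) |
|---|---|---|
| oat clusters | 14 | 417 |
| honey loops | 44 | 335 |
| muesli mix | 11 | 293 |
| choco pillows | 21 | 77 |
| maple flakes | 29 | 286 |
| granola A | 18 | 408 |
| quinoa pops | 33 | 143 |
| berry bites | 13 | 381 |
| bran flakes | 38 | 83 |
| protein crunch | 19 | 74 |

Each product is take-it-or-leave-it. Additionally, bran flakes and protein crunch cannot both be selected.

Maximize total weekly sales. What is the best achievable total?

1573

Ranking by ratio (weekly sales/cm): oat clusters 29.79, berry bites 29.31, muesli mix 26.64, granola A 22.67.
Best packing: oat clusters + muesli mix + granola A + berry bites + protein crunch — 75 cm, 1573 total.
Next best is oat clusters + muesli mix + granola A + berry bites at 1499 (56 cm) — short by 74.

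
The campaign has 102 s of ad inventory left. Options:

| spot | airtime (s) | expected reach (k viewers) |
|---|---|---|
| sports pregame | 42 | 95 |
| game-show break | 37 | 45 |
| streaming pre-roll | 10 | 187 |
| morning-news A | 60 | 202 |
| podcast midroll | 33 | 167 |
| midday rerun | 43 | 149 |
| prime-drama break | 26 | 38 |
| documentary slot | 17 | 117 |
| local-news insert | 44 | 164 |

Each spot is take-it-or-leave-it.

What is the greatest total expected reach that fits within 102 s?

566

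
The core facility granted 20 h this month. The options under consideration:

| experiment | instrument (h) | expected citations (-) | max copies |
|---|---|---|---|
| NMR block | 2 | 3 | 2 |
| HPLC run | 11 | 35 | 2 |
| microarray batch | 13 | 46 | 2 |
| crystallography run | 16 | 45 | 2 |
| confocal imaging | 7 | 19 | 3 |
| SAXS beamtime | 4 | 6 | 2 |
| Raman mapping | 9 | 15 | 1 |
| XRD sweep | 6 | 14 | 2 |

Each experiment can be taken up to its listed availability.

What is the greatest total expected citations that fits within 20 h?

By expected citations per h: microarray batch 3.54, HPLC run 3.18, crystallography run 2.81, confocal imaging 2.71 lead.
Taking microarray batch + confocal imaging: 20 h used, 65 in expected citations.
Every other selection either busts 20 h or exceeds an availability limit or fails to beat 65.

65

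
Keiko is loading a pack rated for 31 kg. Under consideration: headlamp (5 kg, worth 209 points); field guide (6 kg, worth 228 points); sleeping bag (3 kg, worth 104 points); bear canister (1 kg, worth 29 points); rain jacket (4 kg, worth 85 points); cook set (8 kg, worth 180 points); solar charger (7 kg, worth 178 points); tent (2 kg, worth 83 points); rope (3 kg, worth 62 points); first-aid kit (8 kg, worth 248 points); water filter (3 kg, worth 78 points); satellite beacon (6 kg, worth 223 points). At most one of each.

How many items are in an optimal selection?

The maximum utility within 31 kg is 1124.
headlamp + field guide + sleeping bag + bear canister + tent + first-aid kit + satellite beacon hits 1124 at 31 kg.
All optima have 7 items.

7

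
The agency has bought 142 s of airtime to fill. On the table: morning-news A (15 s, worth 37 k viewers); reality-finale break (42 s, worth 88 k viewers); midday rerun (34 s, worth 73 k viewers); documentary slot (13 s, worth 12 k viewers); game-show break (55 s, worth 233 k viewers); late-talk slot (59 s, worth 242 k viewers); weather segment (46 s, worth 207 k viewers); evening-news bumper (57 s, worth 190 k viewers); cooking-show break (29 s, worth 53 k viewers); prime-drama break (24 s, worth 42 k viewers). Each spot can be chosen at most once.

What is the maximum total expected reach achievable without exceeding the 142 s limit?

524

A density-first pass picks morning-news A + game-show break + weather segment + prime-drama break — 519 at 140 s.
Replace weather segment and prime-drama break with documentary slot + late-talk slot: the trade gains 5 net, giving 524 at 142 s.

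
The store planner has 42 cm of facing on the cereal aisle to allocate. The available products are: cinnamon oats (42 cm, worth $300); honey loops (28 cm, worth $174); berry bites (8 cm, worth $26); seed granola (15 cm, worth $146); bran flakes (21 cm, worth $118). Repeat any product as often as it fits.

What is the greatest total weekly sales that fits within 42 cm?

Berry bites + 2×seed granola uses 38 of the 42 cm and totals 318.
The spare 4 cm is too small for any remaining product, and no exchange beats 318.

318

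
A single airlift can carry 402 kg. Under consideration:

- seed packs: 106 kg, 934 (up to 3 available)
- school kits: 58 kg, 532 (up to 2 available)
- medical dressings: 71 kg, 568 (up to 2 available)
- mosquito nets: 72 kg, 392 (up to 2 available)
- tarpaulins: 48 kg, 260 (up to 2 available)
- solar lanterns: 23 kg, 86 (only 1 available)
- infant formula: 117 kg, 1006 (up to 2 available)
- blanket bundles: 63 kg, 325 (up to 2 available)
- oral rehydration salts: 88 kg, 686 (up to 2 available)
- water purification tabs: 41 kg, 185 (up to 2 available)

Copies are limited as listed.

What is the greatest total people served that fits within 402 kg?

Ranking by ratio (people served/kg): school kits 9.17, seed packs 8.81, infant formula 8.60, medical dressings 8.00.
Best packing: 2×seed packs + 2×school kits + medical dressings — 399 kg, 3500 total.
The spare 3 kg is too small for any remaining supply, and no exchange beats 3500.

3500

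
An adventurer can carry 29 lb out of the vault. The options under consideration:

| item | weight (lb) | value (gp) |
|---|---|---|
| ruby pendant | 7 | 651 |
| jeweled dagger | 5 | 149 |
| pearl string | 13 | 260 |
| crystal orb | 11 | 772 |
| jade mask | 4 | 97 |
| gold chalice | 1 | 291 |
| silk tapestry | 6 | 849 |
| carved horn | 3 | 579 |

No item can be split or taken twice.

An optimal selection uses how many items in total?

5

The maximum value within 29 lb is 3142.
ruby pendant + crystal orb + gold chalice + silk tapestry + carved horn hits 3142 at 28 lb.
Any selection reaching 3142 contains exactly 5 items.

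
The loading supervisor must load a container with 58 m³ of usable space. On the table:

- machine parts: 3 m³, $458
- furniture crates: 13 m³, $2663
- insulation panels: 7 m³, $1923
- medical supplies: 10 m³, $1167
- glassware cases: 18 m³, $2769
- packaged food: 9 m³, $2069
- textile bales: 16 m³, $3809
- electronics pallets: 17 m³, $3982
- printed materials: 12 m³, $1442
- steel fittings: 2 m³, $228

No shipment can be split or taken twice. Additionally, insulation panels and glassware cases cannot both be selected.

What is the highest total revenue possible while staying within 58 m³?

13063

Ranking by ratio (revenue/m³): insulation panels 274.71, textile bales 238.06, electronics pallets 234.24, packaged food 229.89.
Filling by ratio: machine parts + insulation panels + packaged food + textile bales + electronics pallets + steel fittings for 12469, with 4 m³ left unused.
Dropping packaged food frees 9 m³; slotting in furniture crates (13 m³) lifts the total to 13063 at 58 m³.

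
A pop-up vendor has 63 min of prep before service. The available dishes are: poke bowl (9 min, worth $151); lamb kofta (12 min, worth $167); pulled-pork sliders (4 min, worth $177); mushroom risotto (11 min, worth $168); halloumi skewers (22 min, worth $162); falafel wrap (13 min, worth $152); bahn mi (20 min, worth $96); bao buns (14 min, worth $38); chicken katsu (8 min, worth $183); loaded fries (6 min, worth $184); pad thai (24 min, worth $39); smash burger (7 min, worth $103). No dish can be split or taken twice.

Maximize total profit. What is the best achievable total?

1182

Taking the top-ratio dishes first gives poke bowl + lamb kofta + pulled-pork sliders + mushroom risotto + chicken katsu + loaded fries + smash burger for 1133 (57 min).
Replace smash burger with falafel wrap: the trade gains 49 net, giving 1182 at 63 min.
Next best is lamb kofta + pulled-pork sliders + mushroom risotto + falafel wrap + chicken katsu + loaded fries + smash burger at 1134 (61 min) — short by 48.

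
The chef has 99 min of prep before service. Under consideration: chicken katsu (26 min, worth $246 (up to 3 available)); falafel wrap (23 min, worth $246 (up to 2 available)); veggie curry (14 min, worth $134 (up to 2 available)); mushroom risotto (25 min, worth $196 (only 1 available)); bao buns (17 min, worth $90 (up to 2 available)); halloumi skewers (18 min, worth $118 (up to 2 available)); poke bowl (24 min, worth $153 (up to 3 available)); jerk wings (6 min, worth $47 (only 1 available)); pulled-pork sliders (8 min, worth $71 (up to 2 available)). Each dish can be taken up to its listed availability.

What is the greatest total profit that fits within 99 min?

Filling by ratio: 2×falafel wrap + 2×veggie curry + jerk wings + 2×pulled-pork sliders for 949, with 3 min left unused.
Dropping 2×veggie curry and jerk wings and 2×pulled-pork sliders frees 50 min; slotting in 2×chicken katsu (52 min) lifts the total to 984 at 98 min.
The spare 1 min is too small for any remaining dish, and no exchange beats 984.

984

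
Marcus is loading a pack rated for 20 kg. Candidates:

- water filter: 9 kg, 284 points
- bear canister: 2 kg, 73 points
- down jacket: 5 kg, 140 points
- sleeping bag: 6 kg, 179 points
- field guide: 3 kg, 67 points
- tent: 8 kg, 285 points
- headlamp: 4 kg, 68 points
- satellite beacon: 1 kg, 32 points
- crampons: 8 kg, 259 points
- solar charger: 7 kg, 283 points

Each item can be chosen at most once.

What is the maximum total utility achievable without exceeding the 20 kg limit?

708

Density check — solar charger 40.43, bear canister 36.50, tent 35.62 are the best per kg.
A density-first pass picks bear canister + tent + satellite beacon + solar charger — 673 at 18 kg.
Dropping bear canister and satellite beacon frees 3 kg; slotting in down jacket (5 kg) lifts the total to 708 at 20 kg.
Every other selection either busts 20 kg or fails to beat 708.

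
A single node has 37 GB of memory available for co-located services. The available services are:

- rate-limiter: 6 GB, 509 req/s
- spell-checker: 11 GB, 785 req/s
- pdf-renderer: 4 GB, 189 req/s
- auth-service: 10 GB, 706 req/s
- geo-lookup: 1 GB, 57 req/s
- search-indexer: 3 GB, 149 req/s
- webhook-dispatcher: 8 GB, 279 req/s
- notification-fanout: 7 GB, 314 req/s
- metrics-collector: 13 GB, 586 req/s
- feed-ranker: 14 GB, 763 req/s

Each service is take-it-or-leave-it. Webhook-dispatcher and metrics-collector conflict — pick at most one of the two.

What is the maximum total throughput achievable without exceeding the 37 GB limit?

Filling by ratio: rate-limiter + spell-checker + pdf-renderer + auth-service + geo-lookup + search-indexer for 2395, with 2 GB left unused.
Replace pdf-renderer and geo-lookup with notification-fanout: the trade gains 68 net, giving 2463 at 37 GB.

2463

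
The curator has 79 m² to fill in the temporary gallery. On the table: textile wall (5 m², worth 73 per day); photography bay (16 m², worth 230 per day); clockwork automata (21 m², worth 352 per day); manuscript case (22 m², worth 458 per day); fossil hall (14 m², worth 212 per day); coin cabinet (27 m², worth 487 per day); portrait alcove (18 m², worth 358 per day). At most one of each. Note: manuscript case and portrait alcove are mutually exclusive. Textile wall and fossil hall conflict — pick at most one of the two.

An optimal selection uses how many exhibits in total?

Best achievable expected visitors is 1387.
One optimal bundle: photography bay + manuscript case + fossil hall + coin cabinet (79 m²).
Every optimal selection uses 4 exhibits.

4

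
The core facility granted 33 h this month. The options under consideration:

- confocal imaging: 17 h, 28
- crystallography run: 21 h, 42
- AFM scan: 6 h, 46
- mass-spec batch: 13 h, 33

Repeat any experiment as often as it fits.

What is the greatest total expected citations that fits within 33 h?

230

Best packing: 5×AFM scan — 30 h, 230 total.
Every other selection either busts 33 h or fails to beat 230.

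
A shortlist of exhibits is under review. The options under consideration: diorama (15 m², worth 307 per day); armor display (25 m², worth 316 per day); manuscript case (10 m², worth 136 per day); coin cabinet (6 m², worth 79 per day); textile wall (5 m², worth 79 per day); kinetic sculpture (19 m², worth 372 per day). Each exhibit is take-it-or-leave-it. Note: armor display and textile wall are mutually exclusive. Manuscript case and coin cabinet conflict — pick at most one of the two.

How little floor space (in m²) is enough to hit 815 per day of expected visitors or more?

44

Minimise m² subject to total expected visitors ≥ 815.
diorama + manuscript case + kinetic sculpture reaches 815 using 44 m².
Any bundle with less than 44 m² falls short of 815.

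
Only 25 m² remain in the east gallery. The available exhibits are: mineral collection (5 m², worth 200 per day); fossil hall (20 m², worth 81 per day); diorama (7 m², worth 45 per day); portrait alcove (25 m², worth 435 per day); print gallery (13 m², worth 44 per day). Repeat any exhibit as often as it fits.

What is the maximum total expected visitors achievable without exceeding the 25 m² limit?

Density check — mineral collection 40.00, portrait alcove 17.40, diorama 6.43 are the best per m².
Taking 5×mineral collection: 25 m² used, 1000 in expected visitors.
No other feasible combination exceeds 1000.

1000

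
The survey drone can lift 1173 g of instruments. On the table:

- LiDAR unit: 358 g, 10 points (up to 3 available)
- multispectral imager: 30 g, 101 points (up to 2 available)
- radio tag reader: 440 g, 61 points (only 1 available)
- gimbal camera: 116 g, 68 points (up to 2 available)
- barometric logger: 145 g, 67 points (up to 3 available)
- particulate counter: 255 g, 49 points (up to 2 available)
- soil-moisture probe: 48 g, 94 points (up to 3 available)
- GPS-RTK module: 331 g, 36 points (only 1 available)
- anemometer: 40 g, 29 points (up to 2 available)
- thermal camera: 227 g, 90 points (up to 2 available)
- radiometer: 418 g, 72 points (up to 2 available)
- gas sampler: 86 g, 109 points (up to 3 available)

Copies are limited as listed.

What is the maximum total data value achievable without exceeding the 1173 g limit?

A density-first pass picks 2×multispectral imager + 2×gimbal camera + 2×barometric logger + 3×soil-moisture probe + 2×anemometer + 3×gas sampler — 1139 at 1064 g.
Dropping anemometer frees 40 g; slotting in barometric logger (145 g) lifts the total to 1177 at 1169 g.

1177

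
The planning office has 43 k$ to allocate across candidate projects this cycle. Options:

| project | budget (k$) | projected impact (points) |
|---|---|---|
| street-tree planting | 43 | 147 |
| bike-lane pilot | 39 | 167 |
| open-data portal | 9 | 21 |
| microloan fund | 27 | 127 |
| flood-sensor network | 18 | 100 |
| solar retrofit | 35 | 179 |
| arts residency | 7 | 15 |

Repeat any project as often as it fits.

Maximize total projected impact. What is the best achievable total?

215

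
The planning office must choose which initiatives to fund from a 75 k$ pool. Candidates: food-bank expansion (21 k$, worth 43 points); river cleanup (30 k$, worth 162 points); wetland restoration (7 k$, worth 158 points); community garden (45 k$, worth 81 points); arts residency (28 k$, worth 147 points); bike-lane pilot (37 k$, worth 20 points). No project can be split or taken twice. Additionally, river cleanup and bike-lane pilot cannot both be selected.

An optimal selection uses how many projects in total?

3

Optimal total is 467.
river cleanup + wetland restoration + arts residency hits 467 at 65 k$.
All optima have 3 projects.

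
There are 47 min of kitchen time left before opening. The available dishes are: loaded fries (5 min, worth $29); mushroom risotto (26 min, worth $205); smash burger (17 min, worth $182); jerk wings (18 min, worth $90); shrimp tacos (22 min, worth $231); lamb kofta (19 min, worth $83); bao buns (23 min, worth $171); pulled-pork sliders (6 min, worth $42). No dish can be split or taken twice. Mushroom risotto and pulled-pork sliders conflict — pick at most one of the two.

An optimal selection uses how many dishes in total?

3

Best achievable profit is 455.
One optimal bundle: smash burger + shrimp tacos + pulled-pork sliders (45 min).
Any selection reaching 455 contains exactly 3 dishes.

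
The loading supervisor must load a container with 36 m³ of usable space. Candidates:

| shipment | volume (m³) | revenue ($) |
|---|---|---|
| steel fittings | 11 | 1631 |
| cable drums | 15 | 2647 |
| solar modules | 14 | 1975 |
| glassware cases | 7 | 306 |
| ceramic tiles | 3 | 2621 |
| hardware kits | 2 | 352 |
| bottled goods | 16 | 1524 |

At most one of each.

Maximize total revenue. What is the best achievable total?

Greedy by ratio would take steel fittings + cable drums + ceramic tiles + hardware kits: 31 m³ used, total 7251.
Dropping steel fittings frees 11 m³; slotting in solar modules (14 m³) lifts the total to 7595 at 34 m³.

7595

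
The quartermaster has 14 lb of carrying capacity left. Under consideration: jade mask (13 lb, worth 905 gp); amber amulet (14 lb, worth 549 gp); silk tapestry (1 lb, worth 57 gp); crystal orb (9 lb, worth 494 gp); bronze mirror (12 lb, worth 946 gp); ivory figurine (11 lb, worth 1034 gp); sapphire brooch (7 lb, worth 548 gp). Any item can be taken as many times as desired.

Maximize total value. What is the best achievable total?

1205

The ratio ordering already packs tightly: 3×silk tapestry + ivory figurine, 14 lb, 1205.
That's the maximum — no swap from here does better than 1205.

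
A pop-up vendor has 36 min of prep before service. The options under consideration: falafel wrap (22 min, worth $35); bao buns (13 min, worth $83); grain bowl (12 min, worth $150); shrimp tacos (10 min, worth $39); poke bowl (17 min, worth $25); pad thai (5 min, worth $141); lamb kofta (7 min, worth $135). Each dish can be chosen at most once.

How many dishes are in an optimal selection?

Best achievable profit is 465.
One optimal bundle: grain bowl + shrimp tacos + pad thai + lamb kofta (34 min).
Every optimal selection uses 4 dishes.

4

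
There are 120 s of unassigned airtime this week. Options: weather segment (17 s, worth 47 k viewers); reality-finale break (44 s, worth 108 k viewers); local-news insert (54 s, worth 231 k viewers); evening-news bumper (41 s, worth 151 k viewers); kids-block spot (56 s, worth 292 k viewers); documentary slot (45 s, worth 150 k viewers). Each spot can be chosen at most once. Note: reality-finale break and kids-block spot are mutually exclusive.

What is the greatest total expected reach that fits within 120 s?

The ratio ordering already packs tightly: local-news insert + kids-block spot, 110 s, 523.
Runner-up weather segment + evening-news bumper + kids-block spot tops out at 490.

523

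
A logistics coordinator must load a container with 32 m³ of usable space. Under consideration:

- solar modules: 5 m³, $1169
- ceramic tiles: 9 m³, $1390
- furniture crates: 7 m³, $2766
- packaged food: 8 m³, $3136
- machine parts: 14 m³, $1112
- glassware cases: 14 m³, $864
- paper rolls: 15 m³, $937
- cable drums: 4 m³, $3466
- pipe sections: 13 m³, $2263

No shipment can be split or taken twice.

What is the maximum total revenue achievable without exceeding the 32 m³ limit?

11631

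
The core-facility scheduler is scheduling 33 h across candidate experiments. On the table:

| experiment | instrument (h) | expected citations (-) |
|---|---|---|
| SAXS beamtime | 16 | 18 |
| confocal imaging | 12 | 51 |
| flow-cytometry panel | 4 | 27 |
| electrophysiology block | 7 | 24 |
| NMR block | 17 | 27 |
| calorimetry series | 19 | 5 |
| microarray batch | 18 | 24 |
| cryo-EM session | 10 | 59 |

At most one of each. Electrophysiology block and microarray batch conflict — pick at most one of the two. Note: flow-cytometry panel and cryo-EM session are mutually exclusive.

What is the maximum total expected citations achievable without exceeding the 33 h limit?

134

Ranking by ratio (expected citations/h): flow-cytometry panel 6.75, cryo-EM session 5.90, confocal imaging 4.25.
Taking confocal imaging + electrophysiology block + cryo-EM session: 29 h used, 134 in expected citations.
Next best is confocal imaging + cryo-EM session at 110 (22 h) — short by 24.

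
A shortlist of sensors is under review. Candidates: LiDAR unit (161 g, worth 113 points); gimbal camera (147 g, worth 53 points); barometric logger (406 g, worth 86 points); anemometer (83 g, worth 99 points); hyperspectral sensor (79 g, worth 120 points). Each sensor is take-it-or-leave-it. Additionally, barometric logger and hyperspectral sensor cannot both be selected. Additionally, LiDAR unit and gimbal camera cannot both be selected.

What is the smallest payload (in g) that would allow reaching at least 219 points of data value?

Need the lightest bundle worth ≥ 219.
anemometer + hyperspectral sensor reaches 219 using 162 g.
Below 162 g the best achievable stays under 219.

162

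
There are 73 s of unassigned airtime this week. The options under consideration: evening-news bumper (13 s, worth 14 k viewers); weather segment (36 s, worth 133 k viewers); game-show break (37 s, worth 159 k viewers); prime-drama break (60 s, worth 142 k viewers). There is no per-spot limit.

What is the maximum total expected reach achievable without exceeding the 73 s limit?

292

Best packing: weather segment + game-show break — 73 s, 292 total.
Every other selection either busts 73 s or fails to beat 292.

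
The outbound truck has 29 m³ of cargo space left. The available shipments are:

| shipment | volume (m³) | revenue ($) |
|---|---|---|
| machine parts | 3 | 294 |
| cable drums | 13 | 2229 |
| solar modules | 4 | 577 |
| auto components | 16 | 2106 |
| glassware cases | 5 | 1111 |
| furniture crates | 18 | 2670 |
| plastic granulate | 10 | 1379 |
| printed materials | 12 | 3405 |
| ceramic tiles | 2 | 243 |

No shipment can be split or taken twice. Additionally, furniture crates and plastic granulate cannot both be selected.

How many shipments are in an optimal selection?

The maximum revenue within 29 m³ is 6211.
One optimal bundle: cable drums + solar modules + printed materials (29 m³).
All optima have 3 shipments.

3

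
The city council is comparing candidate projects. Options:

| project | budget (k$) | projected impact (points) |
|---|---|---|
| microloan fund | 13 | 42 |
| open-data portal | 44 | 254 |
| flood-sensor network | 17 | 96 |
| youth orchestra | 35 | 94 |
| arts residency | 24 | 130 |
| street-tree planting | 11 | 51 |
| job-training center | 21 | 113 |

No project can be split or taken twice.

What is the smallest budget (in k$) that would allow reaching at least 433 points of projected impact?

79

Minimise k$ subject to total projected impact ≥ 433.
open-data portal + arts residency + street-tree planting: 435 projected impact at 79 k$.
Below 79 k$ the best achievable stays under 433.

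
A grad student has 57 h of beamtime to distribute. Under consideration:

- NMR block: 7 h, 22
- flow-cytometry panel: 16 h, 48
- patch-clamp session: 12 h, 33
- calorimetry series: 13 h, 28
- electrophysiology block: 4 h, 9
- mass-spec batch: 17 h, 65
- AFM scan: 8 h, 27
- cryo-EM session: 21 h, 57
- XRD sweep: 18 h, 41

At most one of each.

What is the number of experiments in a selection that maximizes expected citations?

Optimal total is 182.
For example flow-cytometry panel + patch-clamp session + electrophysiology block + mass-spec batch + AFM scan achieves it, using 57 h.
All optima have 5 experiments.

5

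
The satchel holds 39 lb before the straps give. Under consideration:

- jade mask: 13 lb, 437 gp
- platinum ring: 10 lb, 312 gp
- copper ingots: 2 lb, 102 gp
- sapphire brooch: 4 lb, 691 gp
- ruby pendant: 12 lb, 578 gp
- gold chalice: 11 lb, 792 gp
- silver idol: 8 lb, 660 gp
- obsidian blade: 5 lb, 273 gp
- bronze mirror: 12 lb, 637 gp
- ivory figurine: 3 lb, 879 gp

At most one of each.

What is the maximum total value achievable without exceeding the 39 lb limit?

3659

Filling by ratio: copper ingots + sapphire brooch + gold chalice + silver idol + obsidian blade + ivory figurine for 3397, with 6 lb left unused.
The 7 lb tied up in copper ingots and obsidian blade is better spent on bronze mirror — total rises to 3659 (38 lb).
That's the maximum — no swap from here does better than 3659.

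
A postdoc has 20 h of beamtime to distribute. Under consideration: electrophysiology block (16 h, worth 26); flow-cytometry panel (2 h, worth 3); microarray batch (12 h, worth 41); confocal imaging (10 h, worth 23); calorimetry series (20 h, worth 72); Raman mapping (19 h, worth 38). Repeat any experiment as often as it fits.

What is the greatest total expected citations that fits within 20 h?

72

Ranking by ratio (expected citations/h): calorimetry series 3.60, microarray batch 3.42, confocal imaging 2.30, Raman mapping 2.00.
The ratio ordering already packs tightly: calorimetry series, 20 h, 72.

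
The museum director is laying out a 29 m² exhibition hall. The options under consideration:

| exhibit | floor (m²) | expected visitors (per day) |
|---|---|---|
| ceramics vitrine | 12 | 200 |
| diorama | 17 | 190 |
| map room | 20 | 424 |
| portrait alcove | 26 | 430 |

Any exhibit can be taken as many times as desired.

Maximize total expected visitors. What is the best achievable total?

By expected visitors per m²: map room 21.20, ceramics vitrine 16.67, portrait alcove 16.54, diorama 11.18 lead.
A density-first pass picks map room — 424 at 20 m².
Replace map room with portrait alcove: the trade gains 6 net, giving 430 at 26 m².
The spare 3 m² is too small for any remaining exhibit, and no exchange beats 430.

430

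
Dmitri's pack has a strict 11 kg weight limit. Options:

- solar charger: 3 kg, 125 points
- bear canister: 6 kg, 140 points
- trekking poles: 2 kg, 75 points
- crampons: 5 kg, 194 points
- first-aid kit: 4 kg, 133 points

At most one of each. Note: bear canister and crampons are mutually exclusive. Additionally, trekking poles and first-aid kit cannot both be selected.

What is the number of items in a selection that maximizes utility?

Optimal total is 394.
solar charger + trekking poles + crampons hits 394 at 10 kg.
Every optimal selection uses 3 items.

3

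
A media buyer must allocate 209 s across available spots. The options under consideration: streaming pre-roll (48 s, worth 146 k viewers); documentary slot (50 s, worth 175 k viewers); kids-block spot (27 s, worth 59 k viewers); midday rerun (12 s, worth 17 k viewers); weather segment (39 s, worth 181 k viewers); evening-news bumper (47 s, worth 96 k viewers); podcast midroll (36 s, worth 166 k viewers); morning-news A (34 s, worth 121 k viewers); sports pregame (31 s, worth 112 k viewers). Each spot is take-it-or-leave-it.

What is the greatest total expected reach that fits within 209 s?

Ranking by ratio (expected reach/s): weather segment 4.64, podcast midroll 4.61, sports pregame 3.61.
Taking the top-ratio spots first gives documentary slot + midday rerun + weather segment + podcast midroll + morning-news A + sports pregame for 772 (202 s).
The 43 s tied up in midday rerun and sports pregame is better spent on streaming pre-roll — total rises to 789 (207 s).

789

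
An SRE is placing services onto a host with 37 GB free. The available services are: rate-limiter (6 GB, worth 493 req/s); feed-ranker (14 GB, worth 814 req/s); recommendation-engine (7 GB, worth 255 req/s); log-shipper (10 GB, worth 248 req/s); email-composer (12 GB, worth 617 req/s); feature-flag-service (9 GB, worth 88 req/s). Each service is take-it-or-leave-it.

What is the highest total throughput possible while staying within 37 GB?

1924

The ratio ordering already packs tightly: rate-limiter + feed-ranker + email-composer, 32 GB, 1924.
Every other selection either busts 37 GB or fails to beat 1924.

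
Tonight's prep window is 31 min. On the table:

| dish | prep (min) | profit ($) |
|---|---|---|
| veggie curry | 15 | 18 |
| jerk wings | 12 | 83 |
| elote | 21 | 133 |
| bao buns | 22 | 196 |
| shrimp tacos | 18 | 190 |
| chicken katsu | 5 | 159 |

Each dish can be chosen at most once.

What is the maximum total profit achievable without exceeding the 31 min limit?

Greedy by ratio would take shrimp tacos + chicken katsu: 23 min used, total 349.
Replace shrimp tacos with bao buns: the trade gains 6 net, giving 355 at 27 min.
The closest alternative, shrimp tacos + chicken katsu, reaches only 349.

355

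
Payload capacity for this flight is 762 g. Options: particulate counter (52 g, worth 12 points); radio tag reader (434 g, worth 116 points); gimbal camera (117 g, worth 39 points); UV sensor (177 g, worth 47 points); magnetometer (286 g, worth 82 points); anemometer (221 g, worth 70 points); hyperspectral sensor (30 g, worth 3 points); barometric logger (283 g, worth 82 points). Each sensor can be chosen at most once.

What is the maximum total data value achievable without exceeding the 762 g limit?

215

A density-first pass picks particulate counter + gimbal camera + anemometer + hyperspectral sensor + barometric logger — 206 at 703 g.
Replace anemometer and hyperspectral sensor with magnetometer: the trade gains 9 net, giving 215 at 738 g.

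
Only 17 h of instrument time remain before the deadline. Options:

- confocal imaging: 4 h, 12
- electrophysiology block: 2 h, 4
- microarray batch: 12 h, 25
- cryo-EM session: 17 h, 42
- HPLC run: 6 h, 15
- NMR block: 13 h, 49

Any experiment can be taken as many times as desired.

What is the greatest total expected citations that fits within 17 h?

61

By expected citations per h: NMR block 3.77, confocal imaging 3.00, HPLC run 2.50 lead.
Confocal imaging + NMR block uses 17 of the 17 h and totals 61.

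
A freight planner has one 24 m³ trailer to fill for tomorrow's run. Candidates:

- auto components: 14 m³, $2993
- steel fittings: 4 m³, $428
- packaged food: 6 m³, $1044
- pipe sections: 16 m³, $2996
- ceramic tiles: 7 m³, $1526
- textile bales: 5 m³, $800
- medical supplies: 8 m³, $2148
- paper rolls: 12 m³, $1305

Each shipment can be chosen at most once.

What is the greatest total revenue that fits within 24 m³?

A density-first pass picks packaged food + ceramic tiles + medical supplies — 4718 at 21 m³.
Replace packaged food and ceramic tiles with pipe sections: the trade gains 426 net, giving 5144 at 24 m³.

5144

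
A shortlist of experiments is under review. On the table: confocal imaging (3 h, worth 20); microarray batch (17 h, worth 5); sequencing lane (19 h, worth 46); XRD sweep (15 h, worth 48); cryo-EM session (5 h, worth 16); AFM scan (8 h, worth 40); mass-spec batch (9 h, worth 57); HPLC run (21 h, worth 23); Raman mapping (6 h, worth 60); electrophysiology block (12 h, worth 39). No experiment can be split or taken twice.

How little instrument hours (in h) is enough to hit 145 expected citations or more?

23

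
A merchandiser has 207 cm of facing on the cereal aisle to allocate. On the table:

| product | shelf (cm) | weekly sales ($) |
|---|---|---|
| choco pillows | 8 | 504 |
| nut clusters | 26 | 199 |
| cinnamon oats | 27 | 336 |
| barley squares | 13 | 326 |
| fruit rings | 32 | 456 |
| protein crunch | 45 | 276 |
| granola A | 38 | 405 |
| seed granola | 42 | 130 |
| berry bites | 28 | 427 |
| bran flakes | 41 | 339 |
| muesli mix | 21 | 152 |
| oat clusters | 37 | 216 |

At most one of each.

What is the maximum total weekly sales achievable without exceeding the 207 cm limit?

The ratio heuristic lands on choco pillows + cinnamon oats + barley squares + fruit rings + granola A + berry bites + bran flakes (2793) but leaves 20 cm idle.
Dropping bran flakes frees 41 cm; slotting in muesli mix + oat clusters (58 cm) lifts the total to 2822 at 204 cm.
The closest alternative, choco pillows + nut clusters + barley squares + fruit rings + granola A + berry bites + bran flakes + muesli mix, reaches only 2808.

2822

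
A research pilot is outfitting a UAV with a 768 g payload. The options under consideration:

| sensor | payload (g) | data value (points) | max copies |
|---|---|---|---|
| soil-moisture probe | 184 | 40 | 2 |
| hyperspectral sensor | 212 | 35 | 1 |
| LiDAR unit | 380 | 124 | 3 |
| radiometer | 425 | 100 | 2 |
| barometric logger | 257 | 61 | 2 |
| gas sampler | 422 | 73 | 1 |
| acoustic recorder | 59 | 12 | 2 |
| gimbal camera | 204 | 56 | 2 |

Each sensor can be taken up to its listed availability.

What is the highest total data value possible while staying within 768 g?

248

2×LiDAR unit uses 760 of the 768 g and totals 248.
No other feasible combination exceeds 248.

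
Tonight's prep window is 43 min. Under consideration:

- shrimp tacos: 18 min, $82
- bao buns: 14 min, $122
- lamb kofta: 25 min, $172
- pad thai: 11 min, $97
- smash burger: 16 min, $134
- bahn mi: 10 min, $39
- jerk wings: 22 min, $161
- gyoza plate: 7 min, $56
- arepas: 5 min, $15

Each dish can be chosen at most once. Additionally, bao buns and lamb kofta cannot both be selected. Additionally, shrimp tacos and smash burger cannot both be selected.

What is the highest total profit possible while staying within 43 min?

353

By profit per min: pad thai 8.82, bao buns 8.71, smash burger 8.38, gyoza plate 8.00 lead.
Bao buns + pad thai + smash burger uses 41 of the 43 min and totals 353.
Runner-up bao buns + jerk wings + gyoza plate tops out at 339.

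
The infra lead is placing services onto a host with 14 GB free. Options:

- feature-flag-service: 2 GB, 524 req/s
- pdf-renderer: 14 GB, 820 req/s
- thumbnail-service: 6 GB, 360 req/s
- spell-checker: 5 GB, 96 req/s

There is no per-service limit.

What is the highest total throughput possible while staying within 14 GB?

3668

Density check — feature-flag-service 262.00, thumbnail-service 60.00, pdf-renderer 58.57 are the best per GB.
7×feature-flag-service uses 14 of the 14 GB and totals 3668.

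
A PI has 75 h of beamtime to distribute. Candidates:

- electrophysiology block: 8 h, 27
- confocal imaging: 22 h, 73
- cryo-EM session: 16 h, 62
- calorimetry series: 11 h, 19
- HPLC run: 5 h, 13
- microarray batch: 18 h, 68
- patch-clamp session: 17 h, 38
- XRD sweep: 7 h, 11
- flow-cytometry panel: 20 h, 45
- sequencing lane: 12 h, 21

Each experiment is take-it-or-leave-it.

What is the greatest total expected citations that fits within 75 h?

A density-first pass picks electrophysiology block + confocal imaging + cryo-EM session + HPLC run + microarray batch — 243 at 69 h.
Replace HPLC run with calorimetry series: the trade gains 6 net, giving 249 at 75 h.
Next best is electrophysiology block + confocal imaging + cryo-EM session + HPLC run + microarray batch at 243 (69 h) — short by 6.

249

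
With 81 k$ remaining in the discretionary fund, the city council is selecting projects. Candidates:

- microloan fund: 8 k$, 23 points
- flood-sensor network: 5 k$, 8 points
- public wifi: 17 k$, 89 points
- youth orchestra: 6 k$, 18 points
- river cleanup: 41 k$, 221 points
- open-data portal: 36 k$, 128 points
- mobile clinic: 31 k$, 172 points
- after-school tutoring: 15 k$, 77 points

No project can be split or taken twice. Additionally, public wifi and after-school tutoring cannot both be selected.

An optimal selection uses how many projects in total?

3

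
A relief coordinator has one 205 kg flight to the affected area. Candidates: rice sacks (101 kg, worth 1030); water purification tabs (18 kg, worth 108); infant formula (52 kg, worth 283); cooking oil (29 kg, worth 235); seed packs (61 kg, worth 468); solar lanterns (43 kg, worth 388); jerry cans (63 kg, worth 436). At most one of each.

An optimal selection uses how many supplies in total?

Best achievable people served is 1886.
For example rice sacks + seed packs + solar lanterns achieves it, using 205 kg.
All optima have 3 supplies.

3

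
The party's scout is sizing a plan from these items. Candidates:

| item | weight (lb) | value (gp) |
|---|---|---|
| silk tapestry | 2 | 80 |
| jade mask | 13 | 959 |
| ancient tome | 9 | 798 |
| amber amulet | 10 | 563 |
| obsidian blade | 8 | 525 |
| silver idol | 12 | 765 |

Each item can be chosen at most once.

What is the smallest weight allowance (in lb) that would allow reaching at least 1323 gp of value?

17

Minimise lb subject to total value ≥ 1323.
ancient tome + obsidian blade reaches 1323 using 17 lb.
Any bundle with less than 17 lb falls short of 1323.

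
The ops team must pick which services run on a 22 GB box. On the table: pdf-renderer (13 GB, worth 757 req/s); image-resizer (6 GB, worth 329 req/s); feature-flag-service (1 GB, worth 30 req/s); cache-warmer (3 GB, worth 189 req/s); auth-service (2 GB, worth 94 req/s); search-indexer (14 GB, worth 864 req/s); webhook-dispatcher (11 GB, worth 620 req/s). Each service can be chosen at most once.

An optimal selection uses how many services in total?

3

The maximum throughput within 22 GB is 1287.
image-resizer + auth-service + search-indexer hits 1287 at 22 GB.
Every optimal selection uses 3 services.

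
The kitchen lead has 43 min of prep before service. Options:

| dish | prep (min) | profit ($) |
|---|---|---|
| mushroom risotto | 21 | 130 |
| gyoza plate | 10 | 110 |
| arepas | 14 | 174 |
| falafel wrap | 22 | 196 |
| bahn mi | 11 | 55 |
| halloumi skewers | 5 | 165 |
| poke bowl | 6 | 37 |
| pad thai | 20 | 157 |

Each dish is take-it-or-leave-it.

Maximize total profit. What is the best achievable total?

535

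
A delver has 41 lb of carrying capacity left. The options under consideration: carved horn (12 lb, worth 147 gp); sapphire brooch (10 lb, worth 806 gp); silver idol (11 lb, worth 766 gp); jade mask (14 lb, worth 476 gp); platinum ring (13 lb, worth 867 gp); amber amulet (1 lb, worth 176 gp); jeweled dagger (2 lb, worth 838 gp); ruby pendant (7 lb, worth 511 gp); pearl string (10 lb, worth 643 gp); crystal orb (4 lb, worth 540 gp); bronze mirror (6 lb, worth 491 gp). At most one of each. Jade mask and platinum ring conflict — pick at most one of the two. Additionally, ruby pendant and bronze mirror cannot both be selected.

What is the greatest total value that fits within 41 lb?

3993

Sapphire brooch + silver idol + platinum ring + amber amulet + jeweled dagger + crystal orb uses 41 of the 41 lb and totals 3993.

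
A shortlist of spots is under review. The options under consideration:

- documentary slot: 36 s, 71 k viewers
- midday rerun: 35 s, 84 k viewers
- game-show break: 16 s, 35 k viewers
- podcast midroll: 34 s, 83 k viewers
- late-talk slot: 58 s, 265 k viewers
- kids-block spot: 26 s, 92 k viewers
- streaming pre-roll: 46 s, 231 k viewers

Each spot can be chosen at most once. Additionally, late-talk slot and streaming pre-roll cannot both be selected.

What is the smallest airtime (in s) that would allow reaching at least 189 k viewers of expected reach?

Need the lightest bundle worth ≥ 189.
streaming pre-roll: 231 expected reach at 46 s.
Any bundle with less than 46 s falls short of 189.

46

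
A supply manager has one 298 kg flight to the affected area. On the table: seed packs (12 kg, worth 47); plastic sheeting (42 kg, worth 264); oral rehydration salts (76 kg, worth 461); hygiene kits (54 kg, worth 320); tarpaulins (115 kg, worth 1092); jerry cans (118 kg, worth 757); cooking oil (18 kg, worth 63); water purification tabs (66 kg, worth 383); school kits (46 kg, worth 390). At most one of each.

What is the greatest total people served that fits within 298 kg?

2302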